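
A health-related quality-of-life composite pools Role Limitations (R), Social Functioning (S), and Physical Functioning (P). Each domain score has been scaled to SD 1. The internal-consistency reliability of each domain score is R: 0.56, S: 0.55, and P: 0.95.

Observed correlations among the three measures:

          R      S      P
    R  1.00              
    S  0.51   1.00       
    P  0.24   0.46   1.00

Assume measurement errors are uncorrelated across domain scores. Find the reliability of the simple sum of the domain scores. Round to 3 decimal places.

0.827

Var(R+S+P) = 3 + 2·[0.51 + 0.24 + 0.46] = 3 + 2.42 = 5.42.
Under uncorrelated errors the observed covariances equal the true-score covariances, so only the own-variance terms attenuate.
True-score variance = [0.56 + 0.55 + 0.95] + 2.42 = 2.06 + 2.42 = 4.48.
Reliability = 4.48 / 5.42 = 0.827.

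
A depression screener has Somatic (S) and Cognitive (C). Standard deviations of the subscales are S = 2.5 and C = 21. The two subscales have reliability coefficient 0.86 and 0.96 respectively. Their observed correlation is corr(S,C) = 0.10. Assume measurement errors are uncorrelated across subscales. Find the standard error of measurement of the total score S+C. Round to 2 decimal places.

Var(total) = 447.25 + 10.5 = 457.75.
True-score variance = 428.735 + 10.5 = 439.235, so reliability = 0.9596.
Error variance = 457.75 − 439.235 = 18.515; SEM = √18.515 = 4.30.

4.30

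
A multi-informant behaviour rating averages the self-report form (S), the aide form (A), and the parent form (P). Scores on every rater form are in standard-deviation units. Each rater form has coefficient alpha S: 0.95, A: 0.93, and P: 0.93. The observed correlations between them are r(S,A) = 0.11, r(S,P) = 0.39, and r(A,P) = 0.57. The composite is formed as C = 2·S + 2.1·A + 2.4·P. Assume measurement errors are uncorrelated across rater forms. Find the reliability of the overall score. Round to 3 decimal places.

Var(C) = 2² + 2.1² + 2.4² + 2·[4.2·0.11 + 4.8·0.39 + 5.04·0.57] = 14.17 + 10.4136 = 24.5836.
Because errors are independent across components, Cov(Tᵢ,Tⱼ) = Cov(Xᵢ,Xⱼ); the off-diagonal part of the true-score variance is the same as above.
True-score variance = [2²·0.95 + 2.1²·0.93 + 2.4²·0.93] + 10.4136 = 13.2581 + 10.4136 = 23.6717.
Reliability = 23.6717 / 24.5836 = 0.963.

0.963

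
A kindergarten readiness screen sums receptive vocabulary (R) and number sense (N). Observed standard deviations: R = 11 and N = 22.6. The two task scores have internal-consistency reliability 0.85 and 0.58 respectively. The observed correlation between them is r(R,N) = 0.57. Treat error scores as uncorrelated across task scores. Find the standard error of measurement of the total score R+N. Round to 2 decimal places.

Var(total) = 631.76 + 283.404 = 915.164.
True-score variance = 399.091 + 283.404 = 682.495, so reliability = 0.7458.
Error variance = 915.164 − 682.495 = 232.669; SEM = √232.669 = 15.25.

15.25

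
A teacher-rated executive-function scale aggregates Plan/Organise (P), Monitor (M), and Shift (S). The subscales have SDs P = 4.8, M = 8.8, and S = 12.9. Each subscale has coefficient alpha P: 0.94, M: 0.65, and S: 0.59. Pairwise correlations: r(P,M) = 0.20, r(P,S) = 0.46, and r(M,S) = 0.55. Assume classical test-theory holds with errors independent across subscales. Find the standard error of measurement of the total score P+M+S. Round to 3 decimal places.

Var(total) = 266.89 + 198.734 = 465.624.
True-score variance = 170.175 + 198.734 = 368.91, so reliability = 0.7923.
Error variance = 465.624 − 368.91 = 96.7145; SEM = √96.7145 = 9.834.

9.834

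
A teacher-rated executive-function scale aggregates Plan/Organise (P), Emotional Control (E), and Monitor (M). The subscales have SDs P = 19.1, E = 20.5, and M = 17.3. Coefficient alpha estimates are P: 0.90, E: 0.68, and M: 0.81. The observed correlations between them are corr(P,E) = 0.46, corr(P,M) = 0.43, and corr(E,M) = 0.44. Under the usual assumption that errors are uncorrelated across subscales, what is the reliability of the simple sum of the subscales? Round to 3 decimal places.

Var(P+E+M) = 19.1² + 20.5² + 17.3² + 2·[19.1·20.5·0.46 + 19.1·17.3·0.43 + 20.5·17.3·0.44] = 1084.35 + 956.488 = 2040.84.
Because errors are independent across components, Cov(Tᵢ,Tⱼ) = Cov(Xᵢ,Xⱼ); the off-diagonal part of the true-score variance is the same as above.
True-score variance = [19.1²·0.90 + 20.5²·0.68 + 17.3²·0.81] + 956.488 = 856.524 + 956.488 = 1813.01.
Reliability = 1813.01 / 2040.84 = 0.888.

0.888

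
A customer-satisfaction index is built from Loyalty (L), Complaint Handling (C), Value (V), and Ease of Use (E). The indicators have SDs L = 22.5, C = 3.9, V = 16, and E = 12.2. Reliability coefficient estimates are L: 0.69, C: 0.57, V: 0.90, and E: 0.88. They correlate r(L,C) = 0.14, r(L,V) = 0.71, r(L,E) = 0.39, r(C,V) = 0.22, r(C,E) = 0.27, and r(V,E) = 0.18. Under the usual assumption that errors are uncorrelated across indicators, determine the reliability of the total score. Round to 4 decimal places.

Var(L+C+V+E) = 22.5² + 3.9² + 16² + 12.2² + 2·[22.5·3.9·0.14 + 22.5·16·0.71 + 22.5·12.2·0.39 + 3.9·16·0.22 + 3.9·12.2·0.27 + 16·12.2·0.18] = 926.3 + 873.301 = 1799.6.
Because errors are independent across components, Cov(Tᵢ,Tⱼ) = Cov(Xᵢ,Xⱼ); the off-diagonal part of the true-score variance is the same as above.
True-score variance = [22.5²·0.69 + 3.9²·0.57 + 16²·0.90 + 12.2²·0.88] + 873.301 = 719.361 + 873.301 = 1592.66.
Reliability = 1592.66 / 1799.6 = 0.8850.

0.8850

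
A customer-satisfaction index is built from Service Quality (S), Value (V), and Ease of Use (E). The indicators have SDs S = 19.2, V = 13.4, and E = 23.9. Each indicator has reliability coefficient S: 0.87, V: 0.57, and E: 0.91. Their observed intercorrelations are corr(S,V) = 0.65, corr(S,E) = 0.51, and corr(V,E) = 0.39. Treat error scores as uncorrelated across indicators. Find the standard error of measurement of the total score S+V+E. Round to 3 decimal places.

13.287

Var(total) = 1119.41 + 1052.32 = 2171.73.
True-score variance = 942.867 + 1052.32 = 1995.19, so reliability = 0.9187.
Error variance = 2171.73 − 1995.19 = 176.543; SEM = √176.543 = 13.287.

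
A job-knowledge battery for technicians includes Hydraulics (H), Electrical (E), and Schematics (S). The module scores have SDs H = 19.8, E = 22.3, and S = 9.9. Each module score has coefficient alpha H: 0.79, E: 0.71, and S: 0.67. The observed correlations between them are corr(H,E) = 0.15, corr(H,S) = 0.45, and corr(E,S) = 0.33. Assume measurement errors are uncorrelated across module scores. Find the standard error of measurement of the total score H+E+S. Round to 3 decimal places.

16.090

Var(total) = 987.34 + 454.588 = 1441.93.
True-score variance = 728.454 + 454.588 = 1183.04, so reliability = 0.8205.
Error variance = 1441.93 − 1183.04 = 258.886; SEM = √258.886 = 16.090.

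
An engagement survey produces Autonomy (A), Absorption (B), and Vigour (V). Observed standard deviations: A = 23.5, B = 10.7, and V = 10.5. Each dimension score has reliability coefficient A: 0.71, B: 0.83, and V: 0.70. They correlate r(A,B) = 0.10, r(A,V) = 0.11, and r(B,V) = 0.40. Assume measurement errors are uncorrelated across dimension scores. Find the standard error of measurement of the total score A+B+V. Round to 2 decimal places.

14.58

Var(total) = 776.99 + 194.455 = 971.445.
True-score variance = 564.299 + 194.455 = 758.754, so reliability = 0.7811.
Error variance = 971.445 − 758.754 = 212.691; SEM = √212.691 = 14.58.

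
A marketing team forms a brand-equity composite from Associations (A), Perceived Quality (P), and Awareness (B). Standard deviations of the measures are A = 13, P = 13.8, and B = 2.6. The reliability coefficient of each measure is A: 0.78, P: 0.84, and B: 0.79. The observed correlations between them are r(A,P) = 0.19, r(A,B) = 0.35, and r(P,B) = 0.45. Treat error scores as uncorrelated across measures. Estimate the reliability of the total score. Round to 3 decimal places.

0.859

Var(A+P+B) = 13² + 13.8² + 2.6² + 2·[13·13.8·0.19 + 13·2.6·0.35 + 13.8·2.6·0.45] = 366.2 + 124.124 = 490.324.
Because errors are independent across components, Cov(Tᵢ,Tⱼ) = Cov(Xᵢ,Xⱼ); the off-diagonal part of the true-score variance is the same as above.
True-score variance = [13²·0.78 + 13.8²·0.84 + 2.6²·0.79] + 124.124 = 297.13 + 124.124 = 421.254.
Reliability = 421.254 / 490.324 = 0.859.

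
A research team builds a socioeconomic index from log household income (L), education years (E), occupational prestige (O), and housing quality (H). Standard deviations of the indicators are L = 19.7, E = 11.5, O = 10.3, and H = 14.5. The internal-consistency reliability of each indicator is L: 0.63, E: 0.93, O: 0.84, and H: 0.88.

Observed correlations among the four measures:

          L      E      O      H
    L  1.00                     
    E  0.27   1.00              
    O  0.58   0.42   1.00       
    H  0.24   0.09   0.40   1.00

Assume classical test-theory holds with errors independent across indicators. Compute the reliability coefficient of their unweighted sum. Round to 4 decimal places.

Var(L+E+O+H) = 19.7² + 11.5² + 10.3² + 14.5² + 2·[19.7·11.5·0.27 + 19.7·10.3·0.58 + 19.7·14.5·0.24 + 11.5·10.3·0.42 + 11.5·14.5·0.09 + 10.3·14.5·0.40] = 836.68 + 743.818 = 1580.5.
Because errors are independent across components, Cov(Tᵢ,Tⱼ) = Cov(Xᵢ,Xⱼ); the off-diagonal part of the true-score variance is the same as above.
True-score variance = [19.7²·0.63 + 11.5²·0.93 + 10.3²·0.84 + 14.5²·0.88] + 743.818 = 641.625 + 743.818 = 1385.44.
Reliability = 1385.44 / 1580.5 = 0.8766.

0.8766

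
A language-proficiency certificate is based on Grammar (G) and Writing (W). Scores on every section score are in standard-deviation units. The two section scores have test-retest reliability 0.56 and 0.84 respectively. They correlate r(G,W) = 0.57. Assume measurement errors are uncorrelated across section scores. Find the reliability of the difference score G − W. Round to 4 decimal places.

0.3023

Var(G−W) = 1 + 1 − 2·0.57 = 2 − 1.14 = 0.86.
Because errors are independent across components, Cov(Tᵢ,Tⱼ) = Cov(Xᵢ,Xⱼ); the off-diagonal part of the true-score variance is the same as above.
True-score variance = [0.56 + 0.84] − 1.14 = 1.4 − 1.14 = 0.26.
Reliability = 0.26 / 0.86 = 0.3023.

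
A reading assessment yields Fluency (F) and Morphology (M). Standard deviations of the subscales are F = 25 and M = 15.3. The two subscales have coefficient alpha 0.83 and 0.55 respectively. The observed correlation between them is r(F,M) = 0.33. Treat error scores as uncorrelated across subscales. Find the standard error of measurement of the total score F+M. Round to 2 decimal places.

Var(total) = 859.09 + 252.45 = 1111.54.
True-score variance = 647.5 + 252.45 = 899.95, so reliability = 0.8096.
Error variance = 1111.54 − 899.95 = 211.59; SEM = √211.59 = 14.55.

14.55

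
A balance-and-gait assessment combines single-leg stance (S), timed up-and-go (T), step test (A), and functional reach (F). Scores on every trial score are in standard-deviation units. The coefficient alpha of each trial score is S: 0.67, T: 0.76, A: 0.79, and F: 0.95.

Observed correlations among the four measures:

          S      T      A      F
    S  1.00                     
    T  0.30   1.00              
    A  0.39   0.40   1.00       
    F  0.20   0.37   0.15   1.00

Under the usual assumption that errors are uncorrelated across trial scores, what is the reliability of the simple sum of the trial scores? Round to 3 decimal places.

0.891

Var(S+T+A+F) = 4 + 2·[0.30 + 0.39 + 0.20 + 0.40 + 0.37 + 0.15] = 4 + 3.62 = 7.62.
Because errors are independent across components, Cov(Tᵢ,Tⱼ) = Cov(Xᵢ,Xⱼ); the off-diagonal part of the true-score variance is the same as above.
True-score variance = [0.67 + 0.76 + 0.79 + 0.95] + 3.62 = 3.17 + 3.62 = 6.79.
Reliability = 6.79 / 7.62 = 0.891.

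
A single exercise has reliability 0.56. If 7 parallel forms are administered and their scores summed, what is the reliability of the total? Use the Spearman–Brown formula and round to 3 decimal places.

0.899

ρ_k = kρ / (1 + (k−1)ρ) = 7·0.56 / (1 + 6·0.56) = 3.920 / 4.360 = 0.899.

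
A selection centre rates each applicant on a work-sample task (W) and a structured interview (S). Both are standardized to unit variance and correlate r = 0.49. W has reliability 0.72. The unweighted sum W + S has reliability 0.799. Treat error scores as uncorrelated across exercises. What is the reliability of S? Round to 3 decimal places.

0.681

Var(W+S) = 2 + 2·0.49 = 2.980.
True-score variance = ρ_W + ρ_S + 2·0.49, so 0.799 = (0.72 + ρ_S + 0.98) / 2.980.
ρ_S = 0.799·2.980 − 0.72 − 0.98 = 0.681.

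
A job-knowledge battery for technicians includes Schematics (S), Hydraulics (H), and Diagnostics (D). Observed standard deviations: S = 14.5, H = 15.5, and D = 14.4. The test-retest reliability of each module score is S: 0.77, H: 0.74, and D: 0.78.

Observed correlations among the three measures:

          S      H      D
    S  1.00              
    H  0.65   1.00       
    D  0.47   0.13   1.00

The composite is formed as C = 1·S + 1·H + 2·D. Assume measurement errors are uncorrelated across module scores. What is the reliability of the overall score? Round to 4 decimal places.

0.8590

Var(C) = 14.5² + 15.5² + 2²·14.4² + 2·[14.5·15.5·0.65 + 2·14.5·14.4·0.47 + 2·15.5·14.4·0.13] = 1279.94 + 800.783 = 2080.72.
With uncorrelated errors the cross-covariances are all true-score covariance, so they carry over unchanged; only the diagonal terms shrink to ρᵢσᵢ².
True-score variance = [14.5²·0.77 + 15.5²·0.74 + 2²·14.4²·0.78] + 800.783 = 986.641 + 800.783 = 1787.42.
Reliability = 1787.42 / 2080.72 = 0.8590.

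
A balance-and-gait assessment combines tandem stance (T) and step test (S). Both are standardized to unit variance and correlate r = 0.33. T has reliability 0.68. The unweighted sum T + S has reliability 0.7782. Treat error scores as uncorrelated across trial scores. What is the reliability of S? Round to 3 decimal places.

Var(T+S) = 2 + 2·0.33 = 2.660.
True-score variance = ρ_T + ρ_S + 2·0.33, so 0.7782 = (0.68 + ρ_S + 0.66) / 2.660.
ρ_S = 0.7782·2.660 − 0.68 − 0.66 = 0.730.

0.730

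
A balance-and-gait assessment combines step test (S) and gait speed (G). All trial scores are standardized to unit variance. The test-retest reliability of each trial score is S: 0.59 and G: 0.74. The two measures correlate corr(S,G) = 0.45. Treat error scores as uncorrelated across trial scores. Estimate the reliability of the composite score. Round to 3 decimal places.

0.769

Var(S+G) = 2 + 2·[0.45] = 2 + 0.9 = 2.9.
With uncorrelated errors the cross-covariances are all true-score covariance, so they carry over unchanged; only the diagonal terms shrink to ρᵢσᵢ².
True-score variance = [0.59 + 0.74] + 0.9 = 1.33 + 0.9 = 2.23.
Reliability = 2.23 / 2.9 = 0.769.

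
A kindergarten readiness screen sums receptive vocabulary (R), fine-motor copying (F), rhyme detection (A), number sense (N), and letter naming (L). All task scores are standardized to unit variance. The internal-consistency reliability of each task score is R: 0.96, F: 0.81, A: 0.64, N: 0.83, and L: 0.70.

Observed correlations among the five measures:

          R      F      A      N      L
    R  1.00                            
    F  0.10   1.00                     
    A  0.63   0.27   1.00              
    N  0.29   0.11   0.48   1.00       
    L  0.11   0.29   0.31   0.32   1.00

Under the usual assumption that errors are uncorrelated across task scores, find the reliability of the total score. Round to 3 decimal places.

0.902

Var(R+F+A+N+L) = 5 + 2·[0.10 + 0.63 + 0.29 + 0.11 + 0.27 + 0.11 + 0.29 + 0.48 + 0.31 + 0.32] = 5 + 5.82 = 10.82.
Under uncorrelated errors the observed covariances equal the true-score covariances, so only the own-variance terms attenuate.
True-score variance = [0.96 + 0.81 + 0.64 + 0.83 + 0.70] + 5.82 = 3.94 + 5.82 = 9.76.
Reliability = 9.76 / 10.82 = 0.902.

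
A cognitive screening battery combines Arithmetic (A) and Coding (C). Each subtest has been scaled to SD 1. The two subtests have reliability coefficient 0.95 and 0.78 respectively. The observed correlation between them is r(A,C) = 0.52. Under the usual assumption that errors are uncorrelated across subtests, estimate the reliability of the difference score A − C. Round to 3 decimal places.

0.719

Var(A−C) = 1 + 1 − 2·0.52 = 2 − 1.04 = 0.96.
With uncorrelated errors the cross-covariances are all true-score covariance, so they carry over unchanged; only the diagonal terms shrink to ρᵢσᵢ².
True-score variance = [0.95 + 0.78] − 1.04 = 1.73 − 1.04 = 0.69.
Reliability = 0.69 / 0.96 = 0.719.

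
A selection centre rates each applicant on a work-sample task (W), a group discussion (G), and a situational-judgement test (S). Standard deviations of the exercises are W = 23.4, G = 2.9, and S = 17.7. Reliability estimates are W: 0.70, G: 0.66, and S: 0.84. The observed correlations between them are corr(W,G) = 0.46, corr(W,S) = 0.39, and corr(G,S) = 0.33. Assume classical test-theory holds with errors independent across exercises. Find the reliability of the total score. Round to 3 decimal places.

0.831

Var(W+G+S) = 23.4² + 2.9² + 17.7² + 2·[23.4·2.9·0.46 + 23.4·17.7·0.39 + 2.9·17.7·0.33] = 869.26 + 419.369 = 1288.63.
Under uncorrelated errors the observed covariances equal the true-score covariances, so only the own-variance terms attenuate.
True-score variance = [23.4²·0.70 + 2.9²·0.66 + 17.7²·0.84] + 419.369 = 652.006 + 419.369 = 1071.38.
Reliability = 1071.38 / 1288.63 = 0.831.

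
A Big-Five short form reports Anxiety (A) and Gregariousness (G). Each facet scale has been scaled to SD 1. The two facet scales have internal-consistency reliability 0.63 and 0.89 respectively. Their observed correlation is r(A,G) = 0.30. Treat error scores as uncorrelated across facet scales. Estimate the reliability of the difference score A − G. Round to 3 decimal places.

Var(A−G) = 1 + 1 − 2·0.30 = 2 − 0.6 = 1.4.
Because errors are independent across components, Cov(Tᵢ,Tⱼ) = Cov(Xᵢ,Xⱼ); the off-diagonal part of the true-score variance is the same as above.
True-score variance = [0.63 + 0.89] − 0.6 = 1.52 − 0.6 = 0.92.
Reliability = 0.92 / 1.4 = 0.657.

0.657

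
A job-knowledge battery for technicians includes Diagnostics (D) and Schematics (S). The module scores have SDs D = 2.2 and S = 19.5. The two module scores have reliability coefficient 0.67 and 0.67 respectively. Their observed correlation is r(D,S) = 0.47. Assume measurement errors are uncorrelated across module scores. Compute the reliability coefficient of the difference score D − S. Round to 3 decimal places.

Var(D−S) = 2.2² + 19.5² − 2·2.2·19.5·0.47 = 385.09 − 40.326 = 344.764.
Under uncorrelated errors the observed covariances equal the true-score covariances, so only the own-variance terms attenuate.
True-score variance = [2.2²·0.67 + 19.5²·0.67] − 40.326 = 258.01 − 40.326 = 217.684.
Reliability = 217.684 / 344.764 = 0.631.

0.631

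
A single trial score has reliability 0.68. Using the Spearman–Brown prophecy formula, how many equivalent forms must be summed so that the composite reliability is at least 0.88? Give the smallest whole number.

k ≥ ρ*(1−ρ₁)/(ρ₁(1−ρ*)) = 0.88·0.32 / (0.68·0.12) = 3.451.
Smallest integer k = 4.

4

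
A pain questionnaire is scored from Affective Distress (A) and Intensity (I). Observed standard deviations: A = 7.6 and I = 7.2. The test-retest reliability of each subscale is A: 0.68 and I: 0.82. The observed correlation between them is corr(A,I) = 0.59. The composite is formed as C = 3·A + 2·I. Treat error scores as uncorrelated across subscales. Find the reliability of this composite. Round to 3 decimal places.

0.817

Var(C) = 3²·7.6² + 2²·7.2² + 2·[6·7.6·7.2·0.59] = 727.2 + 387.418 = 1114.62.
Because errors are independent across components, Cov(Tᵢ,Tⱼ) = Cov(Xᵢ,Xⱼ); the off-diagonal part of the true-score variance is the same as above.
True-score variance = [3²·7.6²·0.68 + 2²·7.2²·0.82] + 387.418 = 523.526 + 387.418 = 910.944.
Reliability = 910.944 / 1114.62 = 0.817.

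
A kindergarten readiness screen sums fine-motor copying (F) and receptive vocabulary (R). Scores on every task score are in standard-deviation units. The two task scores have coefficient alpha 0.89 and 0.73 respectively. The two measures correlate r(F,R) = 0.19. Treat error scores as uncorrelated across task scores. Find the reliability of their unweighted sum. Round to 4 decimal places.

0.8403

Var(F+R) = 2 + 2·[0.19] = 2 + 0.38 = 2.38.
Because errors are independent across components, Cov(Tᵢ,Tⱼ) = Cov(Xᵢ,Xⱼ); the off-diagonal part of the true-score variance is the same as above.
True-score variance = [0.89 + 0.73] + 0.38 = 1.62 + 0.38 = 2.
Reliability = 2 / 2.38 = 0.8403.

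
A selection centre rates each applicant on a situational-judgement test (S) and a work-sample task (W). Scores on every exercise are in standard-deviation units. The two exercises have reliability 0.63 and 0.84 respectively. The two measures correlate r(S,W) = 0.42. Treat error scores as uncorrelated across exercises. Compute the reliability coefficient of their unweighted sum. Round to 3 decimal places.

0.813

Var(S+W) = 2 + 2·[0.42] = 2 + 0.84 = 2.84.
Because errors are independent across components, Cov(Tᵢ,Tⱼ) = Cov(Xᵢ,Xⱼ); the off-diagonal part of the true-score variance is the same as above.
True-score variance = [0.63 + 0.84] + 0.84 = 1.47 + 0.84 = 2.31.
Reliability = 2.31 / 2.84 = 0.813.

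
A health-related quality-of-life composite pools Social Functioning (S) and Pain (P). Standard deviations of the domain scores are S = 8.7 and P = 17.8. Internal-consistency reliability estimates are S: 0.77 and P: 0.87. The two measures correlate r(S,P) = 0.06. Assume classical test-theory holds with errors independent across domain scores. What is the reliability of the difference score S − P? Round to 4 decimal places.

0.8433

Var(S−P) = 8.7² + 17.8² − 2·8.7·17.8·0.06 = 392.53 − 18.5832 = 373.947.
With uncorrelated errors the cross-covariances are all true-score covariance, so they carry over unchanged; only the diagonal terms shrink to ρᵢσᵢ².
True-score variance = [8.7²·0.77 + 17.8²·0.87] − 18.5832 = 333.932 − 18.5832 = 315.349.
Reliability = 315.349 / 373.947 = 0.8433.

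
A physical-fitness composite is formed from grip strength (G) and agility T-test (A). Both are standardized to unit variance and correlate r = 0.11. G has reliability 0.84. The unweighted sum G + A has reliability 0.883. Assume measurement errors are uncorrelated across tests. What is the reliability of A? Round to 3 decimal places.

0.900

Var(G+A) = 2 + 2·0.11 = 2.220.
True-score variance = ρ_G + ρ_A + 2·0.11, so 0.883 = (0.84 + ρ_A + 0.22) / 2.220.
ρ_A = 0.883·2.220 − 0.84 − 0.22 = 0.900.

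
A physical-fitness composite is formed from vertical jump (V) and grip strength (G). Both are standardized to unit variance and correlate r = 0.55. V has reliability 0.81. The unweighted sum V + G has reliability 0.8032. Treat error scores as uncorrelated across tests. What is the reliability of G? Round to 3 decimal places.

0.580

Var(V+G) = 2 + 2·0.55 = 3.100.
True-score variance = ρ_V + ρ_G + 2·0.55, so 0.8032 = (0.81 + ρ_G + 1.10) / 3.100.
ρ_G = 0.8032·3.100 − 0.81 − 1.10 = 0.580.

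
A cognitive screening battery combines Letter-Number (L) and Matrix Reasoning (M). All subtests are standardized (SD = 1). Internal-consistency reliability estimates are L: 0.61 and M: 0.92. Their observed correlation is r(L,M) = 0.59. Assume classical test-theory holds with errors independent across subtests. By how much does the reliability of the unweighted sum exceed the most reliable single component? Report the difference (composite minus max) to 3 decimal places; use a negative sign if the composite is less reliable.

Var(sum) = 2 + 1.18 = 3.18; true-score variance = 1.53 + 1.18 = 2.71; composite reliability = 0.8522.
Max component reliability = 0.9200.
Difference = 0.8522 − 0.9200 = -0.068.

-0.068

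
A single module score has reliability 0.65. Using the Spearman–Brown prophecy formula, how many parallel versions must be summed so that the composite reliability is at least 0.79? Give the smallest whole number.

k ≥ ρ*(1−ρ₁)/(ρ₁(1−ρ*)) = 0.79·0.35 / (0.65·0.21) = 2.026.
Smallest integer k = 3.

3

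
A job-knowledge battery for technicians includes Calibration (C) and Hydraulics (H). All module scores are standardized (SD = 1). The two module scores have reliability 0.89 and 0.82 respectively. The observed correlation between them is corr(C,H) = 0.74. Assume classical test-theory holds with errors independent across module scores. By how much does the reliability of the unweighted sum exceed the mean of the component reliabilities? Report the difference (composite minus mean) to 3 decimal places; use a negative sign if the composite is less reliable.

Var(sum) = 2 + 1.48 = 3.48; true-score variance = 1.71 + 1.48 = 3.19; composite reliability = 0.9167.
Mean component reliability = 0.8550.
Difference = 0.9167 − 0.8550 = 0.062.

0.062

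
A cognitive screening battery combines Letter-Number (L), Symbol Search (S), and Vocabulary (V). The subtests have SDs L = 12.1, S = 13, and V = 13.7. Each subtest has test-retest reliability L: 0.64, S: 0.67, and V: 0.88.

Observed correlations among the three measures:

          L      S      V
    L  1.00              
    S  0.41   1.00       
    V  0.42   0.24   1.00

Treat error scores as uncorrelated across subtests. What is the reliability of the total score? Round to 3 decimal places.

Var(L+S+V) = 12.1² + 13² + 13.7² + 2·[12.1·13·0.41 + 12.1·13.7·0.42 + 13·13.7·0.24] = 503.1 + 353.721 = 856.821.
Because errors are independent across components, Cov(Tᵢ,Tⱼ) = Cov(Xᵢ,Xⱼ); the off-diagonal part of the true-score variance is the same as above.
True-score variance = [12.1²·0.64 + 13²·0.67 + 13.7²·0.88] + 353.721 = 372.1 + 353.721 = 725.82.
Reliability = 725.82 / 856.821 = 0.847.

0.847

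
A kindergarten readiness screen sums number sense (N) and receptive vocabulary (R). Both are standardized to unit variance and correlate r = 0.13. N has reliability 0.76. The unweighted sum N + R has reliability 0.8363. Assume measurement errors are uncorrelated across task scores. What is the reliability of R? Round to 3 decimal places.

Var(N+R) = 2 + 2·0.13 = 2.260.
True-score variance = ρ_N + ρ_R + 2·0.13, so 0.8363 = (0.76 + ρ_R + 0.26) / 2.260.
ρ_R = 0.8363·2.260 − 0.76 − 0.26 = 0.870.

0.870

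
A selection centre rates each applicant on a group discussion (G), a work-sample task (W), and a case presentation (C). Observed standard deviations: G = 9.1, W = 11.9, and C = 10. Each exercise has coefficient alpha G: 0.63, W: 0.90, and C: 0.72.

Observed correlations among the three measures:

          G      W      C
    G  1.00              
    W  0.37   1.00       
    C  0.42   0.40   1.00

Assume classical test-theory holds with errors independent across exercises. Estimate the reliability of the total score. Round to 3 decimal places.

Var(G+W+C) = 9.1² + 11.9² + 10² + 2·[9.1·11.9·0.37 + 9.1·10·0.42 + 11.9·10·0.40] = 324.42 + 251.775 = 576.195.
Under uncorrelated errors the observed covariances equal the true-score covariances, so only the own-variance terms attenuate.
True-score variance = [9.1²·0.63 + 11.9²·0.90 + 10²·0.72] + 251.775 = 251.619 + 251.775 = 503.394.
Reliability = 503.394 / 576.195 = 0.874.

0.874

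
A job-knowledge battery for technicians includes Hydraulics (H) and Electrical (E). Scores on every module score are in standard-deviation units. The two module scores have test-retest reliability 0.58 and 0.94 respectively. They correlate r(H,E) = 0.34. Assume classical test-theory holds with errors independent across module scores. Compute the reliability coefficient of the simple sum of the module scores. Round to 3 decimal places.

0.821

Var(H+E) = 2 + 2·[0.34] = 2 + 0.68 = 2.68.
With uncorrelated errors the cross-covariances are all true-score covariance, so they carry over unchanged; only the diagonal terms shrink to ρᵢσᵢ².
True-score variance = [0.58 + 0.94] + 0.68 = 1.52 + 0.68 = 2.2.
Reliability = 2.2 / 2.68 = 0.821.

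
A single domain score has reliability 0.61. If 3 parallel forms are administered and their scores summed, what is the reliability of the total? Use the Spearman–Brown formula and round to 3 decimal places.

ρ_k = kρ / (1 + (k−1)ρ) = 3·0.61 / (1 + 2·0.61) = 1.830 / 2.220 = 0.824.

0.824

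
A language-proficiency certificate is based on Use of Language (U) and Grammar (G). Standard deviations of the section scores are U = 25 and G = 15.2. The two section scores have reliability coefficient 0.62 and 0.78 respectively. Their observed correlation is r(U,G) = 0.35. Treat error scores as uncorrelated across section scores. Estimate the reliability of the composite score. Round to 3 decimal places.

0.743

Var(U+G) = 25² + 15.2² + 2·[25·15.2·0.35] = 856.04 + 266 = 1122.04.
With uncorrelated errors the cross-covariances are all true-score covariance, so they carry over unchanged; only the diagonal terms shrink to ρᵢσᵢ².
True-score variance = [25²·0.62 + 15.2²·0.78] + 266 = 567.711 + 266 = 833.711.
Reliability = 833.711 / 1122.04 = 0.743.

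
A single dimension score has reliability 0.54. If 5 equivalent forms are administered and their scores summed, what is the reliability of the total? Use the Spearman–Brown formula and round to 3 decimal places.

ρ_k = kρ / (1 + (k−1)ρ) = 5·0.54 / (1 + 4·0.54) = 2.700 / 3.160 = 0.854.

0.854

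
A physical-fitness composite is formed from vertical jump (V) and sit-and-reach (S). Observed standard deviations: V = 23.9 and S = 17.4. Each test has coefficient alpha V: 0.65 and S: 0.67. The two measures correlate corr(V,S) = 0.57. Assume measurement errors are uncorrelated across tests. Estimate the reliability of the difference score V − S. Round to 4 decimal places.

0.2502

Var(V−S) = 23.9² + 17.4² − 2·23.9·17.4·0.57 = 873.97 − 474.08 = 399.89.
With uncorrelated errors the cross-covariances are all true-score covariance, so they carry over unchanged; only the diagonal terms shrink to ρᵢσᵢ².
True-score variance = [23.9²·0.65 + 17.4²·0.67] − 474.08 = 574.136 − 474.08 = 100.055.
Reliability = 100.055 / 399.89 = 0.2502.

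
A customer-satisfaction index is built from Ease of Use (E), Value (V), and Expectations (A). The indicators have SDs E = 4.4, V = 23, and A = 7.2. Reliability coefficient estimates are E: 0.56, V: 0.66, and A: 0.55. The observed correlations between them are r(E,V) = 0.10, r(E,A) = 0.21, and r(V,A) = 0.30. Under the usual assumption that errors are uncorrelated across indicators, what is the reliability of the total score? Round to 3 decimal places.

0.711

Var(E+V+A) = 4.4² + 23² + 7.2² + 2·[4.4·23·0.10 + 4.4·7.2·0.21 + 23·7.2·0.30] = 600.2 + 132.906 = 733.106.
Under uncorrelated errors the observed covariances equal the true-score covariances, so only the own-variance terms attenuate.
True-score variance = [4.4²·0.56 + 23²·0.66 + 7.2²·0.55] + 132.906 = 388.494 + 132.906 = 521.399.
Reliability = 521.399 / 733.106 = 0.711.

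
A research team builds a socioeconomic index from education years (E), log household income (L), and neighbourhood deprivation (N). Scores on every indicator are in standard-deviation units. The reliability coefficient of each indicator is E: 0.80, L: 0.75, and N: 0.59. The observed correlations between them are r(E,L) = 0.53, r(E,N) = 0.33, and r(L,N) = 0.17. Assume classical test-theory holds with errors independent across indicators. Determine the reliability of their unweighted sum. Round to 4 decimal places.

Var(E+L+N) = 3 + 2·[0.53 + 0.33 + 0.17] = 3 + 2.06 = 5.06.
With uncorrelated errors the cross-covariances are all true-score covariance, so they carry over unchanged; only the diagonal terms shrink to ρᵢσᵢ².
True-score variance = [0.80 + 0.75 + 0.59] + 2.06 = 2.14 + 2.06 = 4.2.
Reliability = 4.2 / 5.06 = 0.8300.

0.8300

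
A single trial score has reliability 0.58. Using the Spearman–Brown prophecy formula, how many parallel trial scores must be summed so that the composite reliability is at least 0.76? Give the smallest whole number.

k ≥ ρ*(1−ρ₁)/(ρ₁(1−ρ*)) = 0.76·0.42 / (0.58·0.24) = 2.293.
Smallest integer k = 3.

3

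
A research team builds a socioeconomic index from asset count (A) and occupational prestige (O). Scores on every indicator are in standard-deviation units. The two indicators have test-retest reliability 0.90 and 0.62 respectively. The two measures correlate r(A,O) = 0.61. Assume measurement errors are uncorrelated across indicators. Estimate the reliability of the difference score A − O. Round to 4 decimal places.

Var(A−O) = 1 + 1 − 2·0.61 = 2 − 1.22 = 0.78.
Because errors are independent across components, Cov(Tᵢ,Tⱼ) = Cov(Xᵢ,Xⱼ); the off-diagonal part of the true-score variance is the same as above.
True-score variance = [0.90 + 0.62] − 1.22 = 1.52 − 1.22 = 0.3.
Reliability = 0.3 / 0.78 = 0.3846.

0.3846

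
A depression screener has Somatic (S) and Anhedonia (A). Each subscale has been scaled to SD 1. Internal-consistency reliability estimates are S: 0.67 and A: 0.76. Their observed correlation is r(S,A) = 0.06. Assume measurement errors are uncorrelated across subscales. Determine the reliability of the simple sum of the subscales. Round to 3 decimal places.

Var(S+A) = 2 + 2·[0.06] = 2 + 0.12 = 2.12.
Because errors are independent across components, Cov(Tᵢ,Tⱼ) = Cov(Xᵢ,Xⱼ); the off-diagonal part of the true-score variance is the same as above.
True-score variance = [0.67 + 0.76] + 0.12 = 1.43 + 0.12 = 1.55.
Reliability = 1.55 / 2.12 = 0.731.

0.731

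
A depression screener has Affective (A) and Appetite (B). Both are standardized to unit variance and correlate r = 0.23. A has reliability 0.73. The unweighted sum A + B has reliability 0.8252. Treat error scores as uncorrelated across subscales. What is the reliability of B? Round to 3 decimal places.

0.840

Var(A+B) = 2 + 2·0.23 = 2.460.
True-score variance = ρ_A + ρ_B + 2·0.23, so 0.8252 = (0.73 + ρ_B + 0.46) / 2.460.
ρ_B = 0.8252·2.460 − 0.73 − 0.46 = 0.840.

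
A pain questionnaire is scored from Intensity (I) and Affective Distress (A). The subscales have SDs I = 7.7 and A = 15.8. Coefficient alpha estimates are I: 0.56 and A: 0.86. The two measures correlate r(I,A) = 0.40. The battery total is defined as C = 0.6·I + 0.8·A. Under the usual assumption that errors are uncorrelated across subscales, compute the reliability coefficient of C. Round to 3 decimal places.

0.861

Var(C) = 0.6²·7.7² + 0.8²·15.8² + 2·[0.48·7.7·15.8·0.40] = 181.114 + 46.7174 = 227.831.
With uncorrelated errors the cross-covariances are all true-score covariance, so they carry over unchanged; only the diagonal terms shrink to ρᵢσᵢ².
True-score variance = [0.6²·7.7²·0.56 + 0.8²·15.8²·0.86] + 46.7174 = 149.355 + 46.7174 = 196.072.
Reliability = 196.072 / 227.831 = 0.861.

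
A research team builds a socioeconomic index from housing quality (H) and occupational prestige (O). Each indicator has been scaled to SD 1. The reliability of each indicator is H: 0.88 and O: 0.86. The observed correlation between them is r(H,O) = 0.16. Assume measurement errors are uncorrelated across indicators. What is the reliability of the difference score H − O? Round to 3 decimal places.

Var(H−O) = 1 + 1 − 2·0.16 = 2 − 0.32 = 1.68.
Because errors are independent across components, Cov(Tᵢ,Tⱼ) = Cov(Xᵢ,Xⱼ); the off-diagonal part of the true-score variance is the same as above.
True-score variance = [0.88 + 0.86] − 0.32 = 1.74 − 0.32 = 1.42.
Reliability = 1.42 / 1.68 = 0.845.

0.845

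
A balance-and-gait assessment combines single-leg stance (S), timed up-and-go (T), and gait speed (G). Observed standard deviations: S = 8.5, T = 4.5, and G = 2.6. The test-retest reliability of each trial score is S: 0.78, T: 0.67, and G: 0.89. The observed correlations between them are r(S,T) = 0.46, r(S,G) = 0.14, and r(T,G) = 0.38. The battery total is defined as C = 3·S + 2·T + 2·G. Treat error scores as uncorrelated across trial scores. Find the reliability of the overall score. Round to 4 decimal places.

0.8342

Var(C) = 3²·8.5² + 2²·4.5² + 2²·2.6² + 2·[6·8.5·4.5·0.46 + 6·8.5·2.6·0.14 + 4·4.5·2.6·0.38] = 758.29 + 283.836 = 1042.13.
With uncorrelated errors the cross-covariances are all true-score covariance, so they carry over unchanged; only the diagonal terms shrink to ρᵢσᵢ².
True-score variance = [3²·8.5²·0.78 + 2²·4.5²·0.67 + 2²·2.6²·0.89] + 283.836 = 585.531 + 283.836 = 869.367.
Reliability = 869.367 / 1042.13 = 0.8342.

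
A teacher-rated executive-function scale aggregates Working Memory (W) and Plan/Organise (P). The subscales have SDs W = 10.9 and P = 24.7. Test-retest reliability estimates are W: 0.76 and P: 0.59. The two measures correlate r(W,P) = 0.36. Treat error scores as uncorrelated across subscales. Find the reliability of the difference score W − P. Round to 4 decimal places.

0.4792

Var(W−P) = 10.9² + 24.7² − 2·10.9·24.7·0.36 = 728.9 − 193.846 = 535.054.
With uncorrelated errors the cross-covariances are all true-score covariance, so they carry over unchanged; only the diagonal terms shrink to ρᵢσᵢ².
True-score variance = [10.9²·0.76 + 24.7²·0.59] − 193.846 = 450.249 − 193.846 = 256.403.
Reliability = 256.403 / 535.054 = 0.4792.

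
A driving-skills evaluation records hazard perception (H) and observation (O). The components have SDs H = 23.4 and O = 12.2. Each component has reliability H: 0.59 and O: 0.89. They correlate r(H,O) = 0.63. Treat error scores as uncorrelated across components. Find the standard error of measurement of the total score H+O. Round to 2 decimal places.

15.52

Var(total) = 696.4 + 359.705 = 1056.1.
True-score variance = 455.528 + 359.705 = 815.233, so reliability = 0.7719.
Error variance = 1056.1 − 815.233 = 240.872; SEM = √240.872 = 15.52.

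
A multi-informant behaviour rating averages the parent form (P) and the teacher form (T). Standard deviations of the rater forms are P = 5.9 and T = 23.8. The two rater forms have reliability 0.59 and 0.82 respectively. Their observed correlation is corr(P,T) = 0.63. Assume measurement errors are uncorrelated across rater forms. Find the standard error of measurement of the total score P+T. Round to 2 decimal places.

10.78

Var(total) = 601.25 + 176.929 = 778.179.
True-score variance = 485.019 + 176.929 = 661.948, so reliability = 0.8506.
Error variance = 778.179 − 661.948 = 116.231; SEM = √116.231 = 10.78.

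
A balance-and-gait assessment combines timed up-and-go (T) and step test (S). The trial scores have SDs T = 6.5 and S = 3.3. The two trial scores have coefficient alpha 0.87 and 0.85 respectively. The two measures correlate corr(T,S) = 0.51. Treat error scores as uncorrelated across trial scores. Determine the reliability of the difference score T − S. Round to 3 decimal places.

0.772

Var(T−S) = 6.5² + 3.3² − 2·6.5·3.3·0.51 = 53.14 − 21.879 = 31.261.
With uncorrelated errors the cross-covariances are all true-score covariance, so they carry over unchanged; only the diagonal terms shrink to ρᵢσᵢ².
True-score variance = [6.5²·0.87 + 3.3²·0.85] − 21.879 = 46.014 − 21.879 = 24.135.
Reliability = 24.135 / 31.261 = 0.772.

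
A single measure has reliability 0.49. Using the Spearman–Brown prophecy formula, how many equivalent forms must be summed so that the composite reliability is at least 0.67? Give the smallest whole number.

3

k ≥ ρ*(1−ρ₁)/(ρ₁(1−ρ*)) = 0.67·0.51 / (0.49·0.33) = 2.113.
Smallest integer k = 3.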